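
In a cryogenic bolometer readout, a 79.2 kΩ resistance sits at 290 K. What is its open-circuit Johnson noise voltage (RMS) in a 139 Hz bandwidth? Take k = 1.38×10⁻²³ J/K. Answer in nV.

V_n = √(4kTRB)
4kTRB = 4 × 1.38×10⁻²³ × 290 × 7.92×10⁴ × 1.39×10² = 1.76×10⁻¹³ V²
V_n = √(1.76×10⁻¹³) = 4.20×10⁻⁷ V = 420 nV

420 nV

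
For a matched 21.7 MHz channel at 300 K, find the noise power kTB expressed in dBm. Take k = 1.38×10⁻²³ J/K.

P_n = kTB = 1.38×10⁻²³ × 300 × 2.17×10⁷ = 8.98×10⁻¹⁴ W
In dBm: 10 log₁₀(8.98×10⁻¹⁴ / 10⁻³) = −100.5 dBm

−100.5 dBm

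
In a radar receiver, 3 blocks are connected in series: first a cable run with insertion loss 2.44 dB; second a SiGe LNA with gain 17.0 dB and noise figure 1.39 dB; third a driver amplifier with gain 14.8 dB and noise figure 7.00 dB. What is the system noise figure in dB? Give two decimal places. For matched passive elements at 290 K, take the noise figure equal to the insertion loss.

Convert to linear (a loss of L dB is a gain of −L dB): F_i = 10^(NF_i/10), G_i = 10^(G_i,dB/10)
  Stage 1: F_1 = 10^(2.44/10) = 1.754, G_1 = 10^(−2.44/10) = 0.5702
  Stage 2: F_2 = 10^(1.39/10) = 1.377, G_2 = 10^(17.0/10) = 50.12
  Stage 3: F_3 = 10^(7.00/10) = 5.012, G_3 = 10^(14.8/10) = 30.20
Friis cascade:
  F = 1.754 + (1.377 − 1)/0.5702 + (5.012 − 1)/28.58 = 2.556
NF = 10 log₁₀(2.556) = 4.08 dB

4.08 dB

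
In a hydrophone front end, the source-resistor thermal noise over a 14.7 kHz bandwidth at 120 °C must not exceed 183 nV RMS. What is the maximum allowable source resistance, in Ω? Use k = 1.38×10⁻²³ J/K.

T = 120 °C + 273.15 = 393.15 K
Johnson–Nyquist: V_n = √(4kTRB) ⇒ R = V_n² / (4kTB)
4kTB = 4 × 1.38×10⁻²³ × 393.15 × 1.47×10⁴ = 3.19×10⁻¹⁶
R = (1.83×10⁻⁷)² / 3.19×10⁻¹⁶ = 1.05×10² Ω = 105 Ω

105 Ω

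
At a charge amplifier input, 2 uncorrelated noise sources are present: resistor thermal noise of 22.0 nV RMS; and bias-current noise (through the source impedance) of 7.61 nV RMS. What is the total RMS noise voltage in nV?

Uncorrelated sources add in power (mean-square): V_tot = √(ΣV_i²)
V_tot = √[(2.20×10⁻⁸)² + (7.61×10⁻⁹)²] = 2.33×10⁻⁸ V = 23.3 nV

23.3 nV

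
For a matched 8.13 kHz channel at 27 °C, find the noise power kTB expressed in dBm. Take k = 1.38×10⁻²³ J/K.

−134.7 dBm

T = 27 °C + 273.15 = 300.15 K
P_n = kTB = 1.38×10⁻²³ × 300.15 × 8.13×10³ = 3.37×10⁻¹⁷ W
In dBm: 10 log₁₀(3.37×10⁻¹⁷ / 10⁻³) = −134.7 dBm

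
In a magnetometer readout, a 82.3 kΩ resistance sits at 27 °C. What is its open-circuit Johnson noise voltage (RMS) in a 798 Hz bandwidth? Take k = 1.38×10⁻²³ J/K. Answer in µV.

T = 27 °C + 273.15 = 300.15 K
V_n = √(4kTRB)
4kTRB = 4 × 1.38×10⁻²³ × 300.15 × 8.23×10⁴ × 7.98×10² = 1.09×10⁻¹² V²
V_n = √(1.09×10⁻¹²) = 1.04×10⁻⁶ V = 1.04 µV

1.04 µV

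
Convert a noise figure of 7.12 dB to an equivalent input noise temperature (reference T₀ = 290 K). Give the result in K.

F = 10^(7.12/10) = 5.15229
T_e = (F − 1)·T₀ = (5.15229 − 1) × 290 = 1204 K

1204 K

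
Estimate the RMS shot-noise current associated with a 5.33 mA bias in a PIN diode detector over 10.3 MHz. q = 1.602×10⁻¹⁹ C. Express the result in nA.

I_n = √(2qI·B)
2qI·B = 2 × 1.602×10⁻¹⁹ × 5.33×10⁻³ × 1.03×10⁷ = 1.76×10⁻¹⁴ A²
I_n = √(1.76×10⁻¹⁴) = 1.33×10⁻⁷ A = 133 nA

133 nA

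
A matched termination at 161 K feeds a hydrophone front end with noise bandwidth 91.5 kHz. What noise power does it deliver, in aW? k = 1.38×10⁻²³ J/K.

203 aW

P_n = kTB = 1.38×10⁻²³ × 161 × 9.15×10⁴ = 2.03×10⁻¹⁶ W = 203 aW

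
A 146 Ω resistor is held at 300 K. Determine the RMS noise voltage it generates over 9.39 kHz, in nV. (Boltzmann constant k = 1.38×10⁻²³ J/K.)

V_n = √(4kTRB)
4kTRB = 4 × 1.38×10⁻²³ × 300 × 1.46×10² × 9.39×10³ = 2.27×10⁻¹⁴ V²
V_n = √(2.27×10⁻¹⁴) = 1.51×10⁻⁷ V = 151 nV

151 nV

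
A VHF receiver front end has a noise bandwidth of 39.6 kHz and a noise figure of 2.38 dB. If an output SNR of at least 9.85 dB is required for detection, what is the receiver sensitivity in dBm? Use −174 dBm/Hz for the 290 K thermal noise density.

Sensitivity = −174 + 10 log₁₀(B) + NF + SNR_min
= −174 + 45.98 + 2.38 + 9.85
= −115.79 dBm → −115.8 dBm

−115.8 dBm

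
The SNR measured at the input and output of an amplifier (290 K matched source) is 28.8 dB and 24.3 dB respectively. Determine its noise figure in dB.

4.5 dB

NF (dB) = SNR_in(dB) − SNR_out(dB) when the source is at T₀
NF = 28.8 − 24.3 = 4.5 dB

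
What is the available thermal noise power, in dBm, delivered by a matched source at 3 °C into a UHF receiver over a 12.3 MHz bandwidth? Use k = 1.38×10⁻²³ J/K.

T = 3 °C + 273.15 = 276.15 K
P_n = kTB = 1.38×10⁻²³ × 276.15 × 1.23×10⁷ = 4.69×10⁻¹⁴ W
In dBm: 10 log₁₀(4.69×10⁻¹⁴ / 10⁻³) = −103.3 dBm

−103.3 dBm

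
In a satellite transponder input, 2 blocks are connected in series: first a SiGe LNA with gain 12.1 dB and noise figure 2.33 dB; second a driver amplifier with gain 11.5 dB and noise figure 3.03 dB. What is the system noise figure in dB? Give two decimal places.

Convert to linear (a loss of L dB is a gain of −L dB): F_i = 10^(NF_i/10), G_i = 10^(G_i,dB/10)
  Stage 1: F_1 = 10^(2.33/10) = 1.710, G_1 = 10^(12.1/10) = 16.22
  Stage 2: F_2 = 10^(3.03/10) = 2.009, G_2 = 10^(11.5/10) = 14.13
Friis cascade:
  F = 1.710 + (2.009 − 1)/16.22 = 1.772
NF = 10 log₁₀(1.772) = 2.49 dB

2.49 dB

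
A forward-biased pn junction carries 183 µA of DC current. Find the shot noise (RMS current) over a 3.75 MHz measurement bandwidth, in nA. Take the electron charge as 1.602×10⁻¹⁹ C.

14.8 nA

I_n = √(2qI·B)
2qI·B = 2 × 1.602×10⁻¹⁹ × 1.83×10⁻⁴ × 3.75×10⁶ = 2.20×10⁻¹⁶ A²
I_n = √(2.20×10⁻¹⁶) = 1.48×10⁻⁸ A = 14.8 nA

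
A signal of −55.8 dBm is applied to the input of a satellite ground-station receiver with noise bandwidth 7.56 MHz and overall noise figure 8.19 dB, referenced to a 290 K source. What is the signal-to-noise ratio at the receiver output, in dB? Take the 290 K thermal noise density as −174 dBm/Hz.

41.2 dB

Noise floor: N = −174 + 10 log₁₀(B) + NF
10 log₁₀(7.56×10⁶) = 68.79 dB
N = −174 + 68.79 + 8.19 = −97.02 dBm
SNR = P_sig − N = −55.8 − (−97.02) = 41.22 dB → 41.2 dB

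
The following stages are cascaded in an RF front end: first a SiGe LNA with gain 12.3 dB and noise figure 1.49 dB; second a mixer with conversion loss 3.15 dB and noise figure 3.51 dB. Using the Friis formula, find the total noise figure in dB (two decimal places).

1.71 dB

Convert to linear (a loss of L dB is a gain of −L dB): F_i = 10^(NF_i/10), G_i = 10^(G_i,dB/10)
  Stage 1: F_1 = 10^(1.49/10) = 1.409, G_1 = 10^(12.3/10) = 16.98
  Stage 2: F_2 = 10^(3.51/10) = 2.244, G_2 = 10^(−3.15/10) = 0.4842
Friis cascade:
  F = 1.409 + (2.244 − 1)/16.98 = 1.483
NF = 10 log₁₀(1.483) = 1.71 dB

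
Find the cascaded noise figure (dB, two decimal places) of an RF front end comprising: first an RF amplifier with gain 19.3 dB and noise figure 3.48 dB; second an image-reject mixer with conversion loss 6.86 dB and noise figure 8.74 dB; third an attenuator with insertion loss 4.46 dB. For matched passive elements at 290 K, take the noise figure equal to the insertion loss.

3.81 dB

Convert to linear (a loss of L dB is a gain of −L dB): F_i = 10^(NF_i/10), G_i = 10^(G_i,dB/10)
  Stage 1: F_1 = 10^(3.48/10) = 2.228, G_1 = 10^(19.3/10) = 85.11
  Stage 2: F_2 = 10^(8.74/10) = 7.482, G_2 = 10^(−6.86/10) = 0.2061
  Stage 3: F_3 = 10^(4.46/10) = 2.793, G_3 = 10^(−4.46/10) = 0.3581
Friis cascade:
  F = 2.228 + (7.482 − 1)/85.11 + (2.793 − 1)/17.54 = 2.407
NF = 10 log₁₀(2.407) = 3.81 dB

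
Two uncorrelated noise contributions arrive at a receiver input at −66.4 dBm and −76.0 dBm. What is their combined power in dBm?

Convert to linear, add, convert back:
P₁ = 2.29×10⁻¹⁰ W, P₂ = 2.51×10⁻¹¹ W
P_tot = 2.54×10⁻¹⁰ W → 10 log₁₀(P_tot / 10⁻³) = −65.9 dBm

−65.9 dBm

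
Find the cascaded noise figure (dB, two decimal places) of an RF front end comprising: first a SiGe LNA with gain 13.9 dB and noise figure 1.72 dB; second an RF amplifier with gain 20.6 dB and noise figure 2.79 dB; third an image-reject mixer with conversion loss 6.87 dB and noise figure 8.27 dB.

1.83 dB

Convert to linear (a loss of L dB is a gain of −L dB): F_i = 10^(NF_i/10), G_i = 10^(G_i,dB/10)
  Stage 1: F_1 = 10^(1.72/10) = 1.486, G_1 = 10^(13.9/10) = 24.55
  Stage 2: F_2 = 10^(2.79/10) = 1.901, G_2 = 10^(20.6/10) = 114.8
  Stage 3: F_3 = 10^(8.27/10) = 6.714, G_3 = 10^(−6.87/10) = 0.2056
Friis cascade:
  F = 1.486 + (1.901 − 1)/24.55 + (6.714 − 1)/2818 = 1.525
NF = 10 log₁₀(1.525) = 1.83 dB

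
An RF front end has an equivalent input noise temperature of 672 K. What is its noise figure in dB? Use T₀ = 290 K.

F = 1 + T_e/T₀ = 1 + 672/290 = 3.31724
NF = 10 log₁₀(3.31724) = 5.21 dB

5.21 dB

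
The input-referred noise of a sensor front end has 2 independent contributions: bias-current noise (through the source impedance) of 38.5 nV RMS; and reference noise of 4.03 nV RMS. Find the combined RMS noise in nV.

38.7 nV

Uncorrelated sources add in power (mean-square): V_tot = √(ΣV_i²)
V_tot = √[(3.85×10⁻⁸)² + (4.03×10⁻⁹)²] = 3.87×10⁻⁸ V = 38.7 nV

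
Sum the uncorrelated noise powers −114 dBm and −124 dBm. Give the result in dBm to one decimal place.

Convert to linear, add, convert back:
P₁ = 3.98×10⁻¹⁵ W, P₂ = 3.98×10⁻¹⁶ W
P_tot = 4.38×10⁻¹⁵ W → 10 log₁₀(P_tot / 10⁻³) = −113.6 dBm

−113.6 dBm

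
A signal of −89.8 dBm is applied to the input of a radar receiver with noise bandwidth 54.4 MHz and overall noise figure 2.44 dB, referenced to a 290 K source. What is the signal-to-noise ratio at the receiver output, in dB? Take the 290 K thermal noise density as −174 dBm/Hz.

4.4 dB

Noise floor: N = −174 + 10 log₁₀(B) + NF
10 log₁₀(5.44×10⁷) = 77.36 dB
N = −174 + 77.36 + 2.44 = −94.20 dBm
SNR = P_sig − N = −89.8 − (−94.20) = 4.40 dB → 4.4 dB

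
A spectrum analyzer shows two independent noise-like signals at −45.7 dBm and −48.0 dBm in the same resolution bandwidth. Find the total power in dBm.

−43.7 dBm

Convert to linear, add, convert back:
P₁ = 2.69×10⁻⁸ W, P₂ = 1.58×10⁻⁸ W
P_tot = 4.28×10⁻⁸ W → 10 log₁₀(P_tot / 10⁻³) = −43.7 dBm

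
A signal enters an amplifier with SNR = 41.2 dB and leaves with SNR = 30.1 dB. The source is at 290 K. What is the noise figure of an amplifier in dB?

NF (dB) = SNR_in(dB) − SNR_out(dB) when the source is at T₀
NF = 41.2 − 30.1 = 11.1 dB

11.1 dB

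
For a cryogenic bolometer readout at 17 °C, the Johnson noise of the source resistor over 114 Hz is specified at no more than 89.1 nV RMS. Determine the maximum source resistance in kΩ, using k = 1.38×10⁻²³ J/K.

T = 17 °C + 273.15 = 290.15 K
Johnson–Nyquist: V_n = √(4kTRB) ⇒ R = V_n² / (4kTB)
4kTB = 4 × 1.38×10⁻²³ × 290.15 × 1.14×10² = 1.83×10⁻¹⁸
R = (8.91×10⁻⁸)² / 1.83×10⁻¹⁸ = 4.35×10³ Ω = 4.35 kΩ

4.35 kΩ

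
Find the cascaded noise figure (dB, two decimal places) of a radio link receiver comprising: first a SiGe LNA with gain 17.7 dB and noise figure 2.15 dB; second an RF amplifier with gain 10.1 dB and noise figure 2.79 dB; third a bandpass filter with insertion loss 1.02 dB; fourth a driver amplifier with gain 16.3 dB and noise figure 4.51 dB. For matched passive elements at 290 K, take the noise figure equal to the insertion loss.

2.20 dB

Convert to linear (a loss of L dB is a gain of −L dB): F_i = 10^(NF_i/10), G_i = 10^(G_i,dB/10)
  Stage 1: F_1 = 10^(2.15/10) = 1.641, G_1 = 10^(17.7/10) = 58.88
  Stage 2: F_2 = 10^(2.79/10) = 1.901, G_2 = 10^(10.1/10) = 10.23
  Stage 3: F_3 = 10^(1.02/10) = 1.265, G_3 = 10^(−1.02/10) = 0.7907
  Stage 4: F_4 = 10^(4.51/10) = 2.825, G_4 = 10^(16.3/10) = 42.66
Friis cascade:
  F = 1.641 + (1.901 − 1)/58.88 + (1.265 − 1)/602.6 + (2.825 − 1)/476.4 = 1.660
NF = 10 log₁₀(1.660) = 2.20 dB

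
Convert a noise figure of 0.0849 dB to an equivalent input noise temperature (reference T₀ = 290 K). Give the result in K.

F = 10^(0.0849/10) = 1.01974
T_e = (F − 1)·T₀ = (1.01974 − 1) × 290 = 5.72 K

5.72 K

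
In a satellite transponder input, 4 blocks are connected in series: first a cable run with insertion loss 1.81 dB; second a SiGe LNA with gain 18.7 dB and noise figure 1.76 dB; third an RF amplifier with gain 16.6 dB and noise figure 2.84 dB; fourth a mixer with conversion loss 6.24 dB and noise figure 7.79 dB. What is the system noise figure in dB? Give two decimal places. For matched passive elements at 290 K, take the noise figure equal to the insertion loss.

Convert to linear (a loss of L dB is a gain of −L dB): F_i = 10^(NF_i/10), G_i = 10^(G_i,dB/10)
  Stage 1: F_1 = 10^(1.81/10) = 1.517, G_1 = 10^(−1.81/10) = 0.6592
  Stage 2: F_2 = 10^(1.76/10) = 1.500, G_2 = 10^(18.7/10) = 74.13
  Stage 3: F_3 = 10^(2.84/10) = 1.923, G_3 = 10^(16.6/10) = 45.71
  Stage 4: F_4 = 10^(7.79/10) = 6.012, G_4 = 10^(−6.24/10) = 0.2377
Friis cascade:
  F = 1.517 + (1.500 − 1)/0.6592 + (1.923 − 1)/48.87 + (6.012 − 1)/2234 = 2.296
NF = 10 log₁₀(2.296) = 3.61 dB

3.61 dB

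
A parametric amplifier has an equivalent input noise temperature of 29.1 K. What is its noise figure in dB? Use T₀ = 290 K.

F = 1 + T_e/T₀ = 1 + 29.1/290 = 1.10034
NF = 10 log₁₀(1.10034) = 0.415 dB

0.415 dB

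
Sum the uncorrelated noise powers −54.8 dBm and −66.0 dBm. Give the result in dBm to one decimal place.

Convert to linear, add, convert back:
P₁ = 3.31×10⁻⁹ W, P₂ = 2.51×10⁻¹⁰ W
P_tot = 3.56×10⁻⁹ W → 10 log₁₀(P_tot / 10⁻³) = −54.5 dBm

−54.5 dBm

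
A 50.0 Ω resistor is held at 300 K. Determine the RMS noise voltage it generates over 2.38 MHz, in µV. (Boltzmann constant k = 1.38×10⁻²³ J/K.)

V_n = √(4kTRB)
4kTRB = 4 × 1.38×10⁻²³ × 300 × 5.00×10¹ × 2.38×10⁶ = 1.97×10⁻¹² V²
V_n = √(1.97×10⁻¹²) = 1.40×10⁻⁶ V = 1.40 µV

1.40 µV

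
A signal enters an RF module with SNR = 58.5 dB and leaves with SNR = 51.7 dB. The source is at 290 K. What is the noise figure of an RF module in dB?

NF (dB) = SNR_in(dB) − SNR_out(dB) when the source is at T₀
NF = 58.5 − 51.7 = 6.8 dB

6.8 dB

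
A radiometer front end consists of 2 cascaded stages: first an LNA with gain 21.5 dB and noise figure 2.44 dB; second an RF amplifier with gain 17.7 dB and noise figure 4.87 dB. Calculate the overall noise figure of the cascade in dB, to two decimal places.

2.48 dB

Convert to linear (a loss of L dB is a gain of −L dB): F_i = 10^(NF_i/10), G_i = 10^(G_i,dB/10)
  Stage 1: F_1 = 10^(2.44/10) = 1.754, G_1 = 10^(21.5/10) = 141.3
  Stage 2: F_2 = 10^(4.87/10) = 3.069, G_2 = 10^(17.7/10) = 58.88
Friis cascade:
  F = 1.754 + (3.069 − 1)/141.3 = 1.769
NF = 10 log₁₀(1.769) = 2.48 dB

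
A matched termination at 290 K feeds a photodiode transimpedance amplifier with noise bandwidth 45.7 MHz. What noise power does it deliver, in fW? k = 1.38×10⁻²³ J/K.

P_n = kTB = 1.38×10⁻²³ × 290 × 4.57×10⁷ = 1.83×10⁻¹³ W = 183 fW

183 fW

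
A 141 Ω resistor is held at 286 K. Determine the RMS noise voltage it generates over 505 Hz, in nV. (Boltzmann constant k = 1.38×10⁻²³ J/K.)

V_n = √(4kTRB)
4kTRB = 4 × 1.38×10⁻²³ × 286 × 1.41×10² × 5.05×10² = 1.12×10⁻¹⁵ V²
V_n = √(1.12×10⁻¹⁵) = 3.35×10⁻⁸ V = 33.5 nV

33.5 nV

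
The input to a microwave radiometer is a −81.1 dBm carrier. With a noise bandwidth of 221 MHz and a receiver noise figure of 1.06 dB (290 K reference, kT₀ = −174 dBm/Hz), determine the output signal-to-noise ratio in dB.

8.4 dB

Noise floor: N = −174 + 10 log₁₀(B) + NF
10 log₁₀(2.21×10⁸) = 83.44 dB
N = −174 + 83.44 + 1.06 = −89.50 dBm
SNR = P_sig − N = −81.1 − (−89.50) = 8.40 dB → 8.4 dB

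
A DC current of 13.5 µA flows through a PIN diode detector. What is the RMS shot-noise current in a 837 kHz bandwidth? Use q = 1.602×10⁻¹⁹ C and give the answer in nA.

1.90 nA

I_n = √(2qI·B)
2qI·B = 2 × 1.602×10⁻¹⁹ × 1.35×10⁻⁵ × 8.37×10⁵ = 3.62×10⁻¹⁸ A²
I_n = √(3.62×10⁻¹⁸) = 1.90×10⁻⁹ A = 1.90 nA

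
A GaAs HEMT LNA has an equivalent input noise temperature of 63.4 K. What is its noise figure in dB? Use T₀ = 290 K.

0.859 dB

F = 1 + T_e/T₀ = 1 + 63.4/290 = 1.21862
NF = 10 log₁₀(1.21862) = 0.859 dB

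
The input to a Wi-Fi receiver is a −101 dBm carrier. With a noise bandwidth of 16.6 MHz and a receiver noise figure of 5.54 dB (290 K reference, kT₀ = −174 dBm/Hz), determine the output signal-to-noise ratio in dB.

−4.7 dB

Noise floor: N = −174 + 10 log₁₀(B) + NF
10 log₁₀(1.66×10⁷) = 72.2 dB
N = −174 + 72.2 + 5.54 = −96.26 dBm
SNR = P_sig − N = −101 − (−96.26) = −4.74 dB → −4.7 dB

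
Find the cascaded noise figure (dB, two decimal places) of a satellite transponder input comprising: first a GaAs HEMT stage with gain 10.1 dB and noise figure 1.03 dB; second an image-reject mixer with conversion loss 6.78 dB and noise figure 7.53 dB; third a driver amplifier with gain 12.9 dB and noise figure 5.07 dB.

4.40 dB

Convert to linear (a loss of L dB is a gain of −L dB): F_i = 10^(NF_i/10), G_i = 10^(G_i,dB/10)
  Stage 1: F_1 = 10^(1.03/10) = 1.268, G_1 = 10^(10.1/10) = 10.23
  Stage 2: F_2 = 10^(7.53/10) = 5.662, G_2 = 10^(−6.78/10) = 0.2099
  Stage 3: F_3 = 10^(5.07/10) = 3.214, G_3 = 10^(12.9/10) = 19.50
Friis cascade:
  F = 1.268 + (5.662 − 1)/10.23 + (3.214 − 1)/2.148 = 2.754
NF = 10 log₁₀(2.754) = 4.40 dB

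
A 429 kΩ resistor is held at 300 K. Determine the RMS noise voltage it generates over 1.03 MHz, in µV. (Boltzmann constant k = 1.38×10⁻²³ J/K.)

85.5 µV

V_n = √(4kTRB)
4kTRB = 4 × 1.38×10⁻²³ × 300 × 4.29×10⁵ × 1.03×10⁶ = 7.32×10⁻⁹ V²
V_n = √(7.32×10⁻⁹) = 8.55×10⁻⁵ V = 85.5 µV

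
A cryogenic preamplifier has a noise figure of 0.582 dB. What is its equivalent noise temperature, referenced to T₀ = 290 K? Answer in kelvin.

F = 10^(0.582/10) = 1.1434
T_e = (F − 1)·T₀ = (1.1434 − 1) × 290 = 41.6 K

41.6 K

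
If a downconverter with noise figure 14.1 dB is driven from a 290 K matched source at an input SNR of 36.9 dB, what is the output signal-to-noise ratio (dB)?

22.8 dB

By definition F = SNR_in/SNR_out, so in dB: SNR_out = SNR_in − NF
SNR_out = 36.9 − 14.1 = 22.8 dB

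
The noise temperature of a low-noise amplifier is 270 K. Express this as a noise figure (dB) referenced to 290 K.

2.86 dB

F = 1 + T_e/T₀ = 1 + 270/290 = 1.93103
NF = 10 log₁₀(1.93103) = 2.86 dB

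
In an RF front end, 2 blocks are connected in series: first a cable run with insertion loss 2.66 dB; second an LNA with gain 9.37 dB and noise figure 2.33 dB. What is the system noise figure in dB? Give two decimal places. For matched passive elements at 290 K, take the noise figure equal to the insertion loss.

Convert to linear (a loss of L dB is a gain of −L dB): F_i = 10^(NF_i/10), G_i = 10^(G_i,dB/10)
  Stage 1: F_1 = 10^(2.66/10) = 1.845, G_1 = 10^(−2.66/10) = 0.5420
  Stage 2: F_2 = 10^(2.33/10) = 1.710, G_2 = 10^(9.37/10) = 8.650
Friis cascade:
  F = 1.845 + (1.710 − 1)/0.5420 = 3.155
NF = 10 log₁₀(3.155) = 4.99 dB

4.99 dB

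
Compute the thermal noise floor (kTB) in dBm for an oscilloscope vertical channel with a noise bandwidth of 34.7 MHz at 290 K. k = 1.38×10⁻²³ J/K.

−98.6 dBm

P_n = kTB = 1.38×10⁻²³ × 290 × 3.47×10⁷ = 1.39×10⁻¹³ W
In dBm: 10 log₁₀(1.39×10⁻¹³ / 10⁻³) = −98.6 dBm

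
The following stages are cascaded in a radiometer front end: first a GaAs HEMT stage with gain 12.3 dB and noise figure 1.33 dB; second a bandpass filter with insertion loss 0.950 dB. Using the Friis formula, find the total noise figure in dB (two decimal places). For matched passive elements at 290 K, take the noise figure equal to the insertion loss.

1.38 dB

Convert to linear (a loss of L dB is a gain of −L dB): F_i = 10^(NF_i/10), G_i = 10^(G_i,dB/10)
  Stage 1: F_1 = 10^(1.33/10) = 1.358, G_1 = 10^(12.3/10) = 16.98
  Stage 2: F_2 = 10^(0.950/10) = 1.245, G_2 = 10^(−0.950/10) = 0.8035
Friis cascade:
  F = 1.358 + (1.245 − 1)/16.98 = 1.373
NF = 10 log₁₀(1.373) = 1.38 dB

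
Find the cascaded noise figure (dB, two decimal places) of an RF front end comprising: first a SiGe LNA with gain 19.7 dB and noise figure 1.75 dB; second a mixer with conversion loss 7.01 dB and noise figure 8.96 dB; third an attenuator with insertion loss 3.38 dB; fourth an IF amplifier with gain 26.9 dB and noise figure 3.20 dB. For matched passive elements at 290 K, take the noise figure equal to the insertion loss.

Convert to linear (a loss of L dB is a gain of −L dB): F_i = 10^(NF_i/10), G_i = 10^(G_i,dB/10)
  Stage 1: F_1 = 10^(1.75/10) = 1.496, G_1 = 10^(19.7/10) = 93.33
  Stage 2: F_2 = 10^(8.96/10) = 7.870, G_2 = 10^(−7.01/10) = 0.1991
  Stage 3: F_3 = 10^(3.38/10) = 2.178, G_3 = 10^(−3.38/10) = 0.4592
  Stage 4: F_4 = 10^(3.20/10) = 2.089, G_4 = 10^(26.9/10) = 489.8
Friis cascade:
  F = 1.496 + (7.870 − 1)/93.33 + (2.178 − 1)/18.58 + (2.089 − 1)/8.531 = 1.761
NF = 10 log₁₀(1.761) = 2.46 dB

2.46 dB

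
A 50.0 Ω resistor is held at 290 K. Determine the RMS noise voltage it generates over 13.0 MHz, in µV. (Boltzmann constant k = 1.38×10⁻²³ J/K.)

V_n = √(4kTRB)
4kTRB = 4 × 1.38×10⁻²³ × 290 × 5.00×10¹ × 1.30×10⁷ = 1.04×10⁻¹¹ V²
V_n = √(1.04×10⁻¹¹) = 3.23×10⁻⁶ V = 3.23 µV

3.23 µV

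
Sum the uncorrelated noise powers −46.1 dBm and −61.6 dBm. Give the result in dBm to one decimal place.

−46.0 dBm

Convert to linear, add, convert back:
P₁ = 2.45×10⁻⁸ W, P₂ = 6.92×10⁻¹⁰ W
P_tot = 2.52×10⁻⁸ W → 10 log₁₀(P_tot / 10⁻³) = −46.0 dBm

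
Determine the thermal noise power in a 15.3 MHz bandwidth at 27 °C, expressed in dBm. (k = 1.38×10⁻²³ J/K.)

T = 27 °C + 273.15 = 300.15 K
P_n = kTB = 1.38×10⁻²³ × 300.15 × 1.53×10⁷ = 6.34×10⁻¹⁴ W
In dBm: 10 log₁₀(6.34×10⁻¹⁴ / 10⁻³) = −102.0 dBm

−102.0 dBm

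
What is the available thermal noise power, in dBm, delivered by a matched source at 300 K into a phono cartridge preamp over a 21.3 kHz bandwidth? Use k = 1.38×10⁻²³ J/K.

−130.5 dBm

P_n = kTB = 1.38×10⁻²³ × 300 × 2.13×10⁴ = 8.82×10⁻¹⁷ W
In dBm: 10 log₁₀(8.82×10⁻¹⁷ / 10⁻³) = −130.5 dBm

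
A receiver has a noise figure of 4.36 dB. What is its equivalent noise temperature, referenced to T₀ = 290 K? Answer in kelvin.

501 K

F = 10^(4.36/10) = 2.72898
T_e = (F − 1)·T₀ = (2.72898 − 1) × 290 = 501 K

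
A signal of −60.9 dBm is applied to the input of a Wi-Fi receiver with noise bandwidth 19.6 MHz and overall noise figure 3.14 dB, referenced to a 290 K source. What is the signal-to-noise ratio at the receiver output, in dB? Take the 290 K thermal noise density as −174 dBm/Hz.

Noise floor: N = −174 + 10 log₁₀(B) + NF
10 log₁₀(1.96×10⁷) = 72.92 dB
N = −174 + 72.92 + 3.14 = −97.94 dBm
SNR = P_sig − N = −60.9 − (−97.94) = 37.04 dB → 37.0 dB

37.0 dB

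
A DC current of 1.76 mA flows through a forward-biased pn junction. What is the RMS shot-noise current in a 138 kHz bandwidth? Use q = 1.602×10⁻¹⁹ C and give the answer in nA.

8.82 nA

I_n = √(2qI·B)
2qI·B = 2 × 1.602×10⁻¹⁹ × 1.76×10⁻³ × 1.38×10⁵ = 7.78×10⁻¹⁷ A²
I_n = √(7.78×10⁻¹⁷) = 8.82×10⁻⁹ A = 8.82 nA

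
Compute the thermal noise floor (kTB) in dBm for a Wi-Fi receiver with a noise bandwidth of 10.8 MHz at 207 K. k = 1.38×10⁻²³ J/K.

−105.1 dBm

P_n = kTB = 1.38×10⁻²³ × 207 × 1.08×10⁷ = 3.09×10⁻¹⁴ W
In dBm: 10 log₁₀(3.09×10⁻¹⁴ / 10⁻³) = −105.1 dBm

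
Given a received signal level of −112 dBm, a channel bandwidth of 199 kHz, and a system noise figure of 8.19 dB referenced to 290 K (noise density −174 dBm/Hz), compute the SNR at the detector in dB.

Noise floor: N = −174 + 10 log₁₀(B) + NF
10 log₁₀(1.99×10⁵) = 52.99 dB
N = −174 + 52.99 + 8.19 = −112.82 dBm
SNR = P_sig − N = −112 − (−112.82) = 0.82 dB → 0.8 dB

0.8 dB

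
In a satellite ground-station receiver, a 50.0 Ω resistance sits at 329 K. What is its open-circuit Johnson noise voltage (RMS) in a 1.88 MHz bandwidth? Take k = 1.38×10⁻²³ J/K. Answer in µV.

V_n = √(4kTRB)
4kTRB = 4 × 1.38×10⁻²³ × 329 × 5.00×10¹ × 1.88×10⁶ = 1.71×10⁻¹² V²
V_n = √(1.71×10⁻¹²) = 1.31×10⁻⁶ V = 1.31 µV

1.31 µV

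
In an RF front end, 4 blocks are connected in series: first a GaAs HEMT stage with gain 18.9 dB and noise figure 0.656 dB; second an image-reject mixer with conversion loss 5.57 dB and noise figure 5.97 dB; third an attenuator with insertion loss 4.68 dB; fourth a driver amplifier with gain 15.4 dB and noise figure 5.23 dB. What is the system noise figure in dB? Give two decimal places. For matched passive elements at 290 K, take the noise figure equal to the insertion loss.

Convert to linear (a loss of L dB is a gain of −L dB): F_i = 10^(NF_i/10), G_i = 10^(G_i,dB/10)
  Stage 1: F_1 = 10^(0.656/10) = 1.163, G_1 = 10^(18.9/10) = 77.62
  Stage 2: F_2 = 10^(5.97/10) = 3.954, G_2 = 10^(−5.57/10) = 0.2773
  Stage 3: F_3 = 10^(4.68/10) = 2.938, G_3 = 10^(−4.68/10) = 0.3404
  Stage 4: F_4 = 10^(5.23/10) = 3.334, G_4 = 10^(15.4/10) = 34.67
Friis cascade:
  F = 1.163 + (3.954 − 1)/77.62 + (2.938 − 1)/21.53 + (3.334 − 1)/7.328 = 1.610
NF = 10 log₁₀(1.610) = 2.07 dB

2.07 dB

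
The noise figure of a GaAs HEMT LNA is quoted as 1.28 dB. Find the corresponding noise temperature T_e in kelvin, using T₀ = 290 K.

F = 10^(1.28/10) = 1.34276
T_e = (F − 1)·T₀ = (1.34276 − 1) × 290 = 99.4 K

99.4 K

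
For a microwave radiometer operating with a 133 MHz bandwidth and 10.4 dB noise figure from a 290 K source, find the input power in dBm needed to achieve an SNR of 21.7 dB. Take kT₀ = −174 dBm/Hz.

−60.7 dBm

Sensitivity = −174 + 10 log₁₀(B) + NF + SNR_min
= −174 + 81.24 + 10.4 + 21.7
= −60.66 dBm → −60.7 dBm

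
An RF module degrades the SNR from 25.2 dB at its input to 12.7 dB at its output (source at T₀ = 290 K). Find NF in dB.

12.5 dB

NF (dB) = SNR_in(dB) − SNR_out(dB) when the source is at T₀
NF = 25.2 − 12.7 = 12.5 dB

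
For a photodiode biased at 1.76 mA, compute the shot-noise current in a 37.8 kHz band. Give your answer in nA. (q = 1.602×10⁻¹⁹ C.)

I_n = √(2qI·B)
2qI·B = 2 × 1.602×10⁻¹⁹ × 1.76×10⁻³ × 3.78×10⁴ = 2.13×10⁻¹⁷ A²
I_n = √(2.13×10⁻¹⁷) = 4.62×10⁻⁹ A = 4.62 nA

4.62 nA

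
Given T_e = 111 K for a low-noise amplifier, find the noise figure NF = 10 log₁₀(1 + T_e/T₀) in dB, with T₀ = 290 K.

F = 1 + T_e/T₀ = 1 + 111/290 = 1.38276
NF = 10 log₁₀(1.38276) = 1.41 dB

1.41 dB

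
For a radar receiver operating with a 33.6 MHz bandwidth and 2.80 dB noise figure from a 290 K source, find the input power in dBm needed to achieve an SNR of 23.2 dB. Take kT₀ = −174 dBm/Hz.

Sensitivity = −174 + 10 log₁₀(B) + NF + SNR_min
= −174 + 75.26 + 2.80 + 23.2
= −72.74 dBm → −72.7 dBm

−72.7 dBm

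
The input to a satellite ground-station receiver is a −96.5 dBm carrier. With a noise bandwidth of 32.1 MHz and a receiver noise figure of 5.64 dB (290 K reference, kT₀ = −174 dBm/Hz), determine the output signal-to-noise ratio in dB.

Noise floor: N = −174 + 10 log₁₀(B) + NF
10 log₁₀(3.21×10⁷) = 75.07 dB
N = −174 + 75.07 + 5.64 = −93.29 dBm
SNR = P_sig − N = −96.5 − (−93.29) = −3.21 dB → −3.2 dB

−3.2 dB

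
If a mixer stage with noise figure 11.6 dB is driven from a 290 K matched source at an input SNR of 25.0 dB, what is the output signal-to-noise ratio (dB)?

13.4 dB

By definition F = SNR_in/SNR_out, so in dB: SNR_out = SNR_in − NF
SNR_out = 25.0 − 11.6 = 13.4 dB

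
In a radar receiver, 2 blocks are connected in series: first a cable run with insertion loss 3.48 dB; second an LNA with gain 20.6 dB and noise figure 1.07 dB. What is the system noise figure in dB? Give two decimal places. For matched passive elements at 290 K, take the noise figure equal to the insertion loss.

4.55 dB

Convert to linear (a loss of L dB is a gain of −L dB): F_i = 10^(NF_i/10), G_i = 10^(G_i,dB/10)
  Stage 1: F_1 = 10^(3.48/10) = 2.228, G_1 = 10^(−3.48/10) = 0.4487
  Stage 2: F_2 = 10^(1.07/10) = 1.279, G_2 = 10^(20.6/10) = 114.8
Friis cascade:
  F = 2.228 + (1.279 − 1)/0.4487 = 2.851
NF = 10 log₁₀(2.851) = 4.55 dB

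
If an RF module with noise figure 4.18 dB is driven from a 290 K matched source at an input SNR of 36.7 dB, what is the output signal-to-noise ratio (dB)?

32.52 dB

By definition F = SNR_in/SNR_out, so in dB: SNR_out = SNR_in − NF
SNR_out = 36.7 − 4.18 = 32.52 dB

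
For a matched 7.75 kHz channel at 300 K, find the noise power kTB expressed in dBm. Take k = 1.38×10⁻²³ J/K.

−134.9 dBm

P_n = kTB = 1.38×10⁻²³ × 300 × 7.75×10³ = 3.21×10⁻¹⁷ W
In dBm: 10 log₁₀(3.21×10⁻¹⁷ / 10⁻³) = −134.9 dBm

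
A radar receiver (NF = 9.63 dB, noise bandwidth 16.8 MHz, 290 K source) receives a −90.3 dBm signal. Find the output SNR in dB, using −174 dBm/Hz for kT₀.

1.8 dB

Noise floor: N = −174 + 10 log₁₀(B) + NF
10 log₁₀(1.68×10⁷) = 72.25 dB
N = −174 + 72.25 + 9.63 = −92.12 dBm
SNR = P_sig − N = −90.3 − (−92.12) = 1.82 dB → 1.8 dB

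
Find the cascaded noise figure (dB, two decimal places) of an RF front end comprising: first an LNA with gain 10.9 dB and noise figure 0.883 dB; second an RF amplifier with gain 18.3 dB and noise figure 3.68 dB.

1.25 dB

Convert to linear (a loss of L dB is a gain of −L dB): F_i = 10^(NF_i/10), G_i = 10^(G_i,dB/10)
  Stage 1: F_1 = 10^(0.883/10) = 1.225, G_1 = 10^(10.9/10) = 12.30
  Stage 2: F_2 = 10^(3.68/10) = 2.333, G_2 = 10^(18.3/10) = 67.61
Friis cascade:
  F = 1.225 + (2.333 − 1)/12.30 = 1.334
NF = 10 log₁₀(1.334) = 1.25 dB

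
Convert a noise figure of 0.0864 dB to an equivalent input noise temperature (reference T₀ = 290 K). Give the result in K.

5.83 K

F = 10^(0.0864/10) = 1.02009
T_e = (F − 1)·T₀ = (1.02009 − 1) × 290 = 5.83 K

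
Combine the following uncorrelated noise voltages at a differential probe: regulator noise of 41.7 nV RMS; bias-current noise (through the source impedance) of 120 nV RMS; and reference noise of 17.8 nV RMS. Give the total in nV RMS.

Uncorrelated sources add in power (mean-square): V_tot = √(ΣV_i²)
V_tot = √[(4.17×10⁻⁸)² + (1.20×10⁻⁷)² + (1.78×10⁻⁸)²] = 1.28×10⁻⁷ V = 128 nV

128 nV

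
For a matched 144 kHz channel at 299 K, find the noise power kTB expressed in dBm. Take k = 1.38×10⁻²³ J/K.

−122.3 dBm

P_n = kTB = 1.38×10⁻²³ × 299 × 1.44×10⁵ = 5.94×10⁻¹⁶ W
In dBm: 10 log₁₀(5.94×10⁻¹⁶ / 10⁻³) = −122.3 dBm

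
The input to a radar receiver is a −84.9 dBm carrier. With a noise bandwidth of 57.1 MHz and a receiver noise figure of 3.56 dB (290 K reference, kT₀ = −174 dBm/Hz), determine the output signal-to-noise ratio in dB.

Noise floor: N = −174 + 10 log₁₀(B) + NF
10 log₁₀(5.71×10⁷) = 77.57 dB
N = −174 + 77.57 + 3.56 = −92.87 dBm
SNR = P_sig − N = −84.9 − (−92.87) = 7.97 dB → 8.0 dB

8.0 dB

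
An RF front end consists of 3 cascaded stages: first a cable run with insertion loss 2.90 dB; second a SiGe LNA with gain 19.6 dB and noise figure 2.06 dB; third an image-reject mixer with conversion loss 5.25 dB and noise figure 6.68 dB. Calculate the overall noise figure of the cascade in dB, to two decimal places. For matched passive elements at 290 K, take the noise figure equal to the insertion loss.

Convert to linear (a loss of L dB is a gain of −L dB): F_i = 10^(NF_i/10), G_i = 10^(G_i,dB/10)
  Stage 1: F_1 = 10^(2.90/10) = 1.950, G_1 = 10^(−2.90/10) = 0.5129
  Stage 2: F_2 = 10^(2.06/10) = 1.607, G_2 = 10^(19.6/10) = 91.20
  Stage 3: F_3 = 10^(6.68/10) = 4.656, G_3 = 10^(−5.25/10) = 0.2985
Friis cascade:
  F = 1.950 + (1.607 − 1)/0.5129 + (4.656 − 1)/46.77 = 3.211
NF = 10 log₁₀(3.211) = 5.07 dB

5.07 dB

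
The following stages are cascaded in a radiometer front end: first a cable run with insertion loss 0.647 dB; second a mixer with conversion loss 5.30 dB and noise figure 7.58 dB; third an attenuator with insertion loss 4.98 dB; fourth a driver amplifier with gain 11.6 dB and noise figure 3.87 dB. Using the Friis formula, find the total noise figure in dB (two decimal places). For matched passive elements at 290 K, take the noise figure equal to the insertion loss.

15.17 dB

Convert to linear (a loss of L dB is a gain of −L dB): F_i = 10^(NF_i/10), G_i = 10^(G_i,dB/10)
  Stage 1: F_1 = 10^(0.647/10) = 1.161, G_1 = 10^(−0.647/10) = 0.8616
  Stage 2: F_2 = 10^(7.58/10) = 5.728, G_2 = 10^(−5.30/10) = 0.2951
  Stage 3: F_3 = 10^(4.98/10) = 3.148, G_3 = 10^(−4.98/10) = 0.3177
  Stage 4: F_4 = 10^(3.87/10) = 2.438, G_4 = 10^(11.6/10) = 14.45
Friis cascade:
  F = 1.161 + (5.728 − 1)/0.8616 + (3.148 − 1)/0.2543 + (2.438 − 1)/0.08078 = 32.89
NF = 10 log₁₀(32.89) = 15.17 dB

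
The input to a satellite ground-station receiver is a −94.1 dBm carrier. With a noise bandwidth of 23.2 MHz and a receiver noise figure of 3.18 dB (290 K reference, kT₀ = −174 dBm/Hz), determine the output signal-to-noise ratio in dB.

3.1 dB

Noise floor: N = −174 + 10 log₁₀(B) + NF
10 log₁₀(2.32×10⁷) = 73.65 dB
N = −174 + 73.65 + 3.18 = −97.17 dBm
SNR = P_sig − N = −94.1 − (−97.17) = 3.07 dB → 3.1 dB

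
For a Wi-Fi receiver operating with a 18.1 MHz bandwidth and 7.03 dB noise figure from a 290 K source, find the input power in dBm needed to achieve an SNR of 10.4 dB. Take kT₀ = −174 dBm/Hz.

Sensitivity = −174 + 10 log₁₀(B) + NF + SNR_min
= −174 + 72.58 + 7.03 + 10.4
= −83.99 dBm → −84.0 dBm

−84.0 dBm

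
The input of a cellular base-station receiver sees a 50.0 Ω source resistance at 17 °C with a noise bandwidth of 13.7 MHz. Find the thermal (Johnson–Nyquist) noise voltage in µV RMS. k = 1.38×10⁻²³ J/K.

T = 17 °C + 273.15 = 290.15 K
V_n = √(4kTRB)
4kTRB = 4 × 1.38×10⁻²³ × 290.15 × 5.00×10¹ × 1.37×10⁷ = 1.10×10⁻¹¹ V²
V_n = √(1.10×10⁻¹¹) = 3.31×10⁻⁶ V = 3.31 µV

3.31 µV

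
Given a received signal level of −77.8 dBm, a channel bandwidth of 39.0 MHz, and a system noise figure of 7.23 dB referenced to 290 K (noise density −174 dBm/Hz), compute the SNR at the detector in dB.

Noise floor: N = −174 + 10 log₁₀(B) + NF
10 log₁₀(3.90×10⁷) = 75.91 dB
N = −174 + 75.91 + 7.23 = −90.86 dBm
SNR = P_sig − N = −77.8 − (−90.86) = 13.06 dB → 13.1 dB

13.1 dB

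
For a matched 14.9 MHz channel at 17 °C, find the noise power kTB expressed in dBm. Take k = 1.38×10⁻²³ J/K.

T = 17 °C + 273.15 = 290.15 K
P_n = kTB = 1.38×10⁻²³ × 290.15 × 1.49×10⁷ = 5.97×10⁻¹⁴ W
In dBm: 10 log₁₀(5.97×10⁻¹⁴ / 10⁻³) = −102.2 dBm

−102.2 dBm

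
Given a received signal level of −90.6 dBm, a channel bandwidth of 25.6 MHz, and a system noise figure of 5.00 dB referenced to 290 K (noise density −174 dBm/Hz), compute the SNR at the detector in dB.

4.3 dB

Noise floor: N = −174 + 10 log₁₀(B) + NF
10 log₁₀(2.56×10⁷) = 74.08 dB
N = −174 + 74.08 + 5.00 = −94.92 dBm
SNR = P_sig − N = −90.6 − (−94.92) = 4.32 dB → 4.3 dB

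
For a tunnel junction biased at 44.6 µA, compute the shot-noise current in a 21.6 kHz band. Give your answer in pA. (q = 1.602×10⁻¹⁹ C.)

I_n = √(2qI·B)
2qI·B = 2 × 1.602×10⁻¹⁹ × 4.46×10⁻⁵ × 2.16×10⁴ = 3.09×10⁻¹⁹ A²
I_n = √(3.09×10⁻¹⁹) = 5.56×10⁻¹⁰ A = 556 pA

556 pA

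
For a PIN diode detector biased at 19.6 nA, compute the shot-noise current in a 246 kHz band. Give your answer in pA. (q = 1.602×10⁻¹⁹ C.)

39.3 pA

I_n = √(2qI·B)
2qI·B = 2 × 1.602×10⁻¹⁹ × 1.96×10⁻⁸ × 2.46×10⁵ = 1.54×10⁻²¹ A²
I_n = √(1.54×10⁻²¹) = 3.93×10⁻¹¹ A = 39.3 pA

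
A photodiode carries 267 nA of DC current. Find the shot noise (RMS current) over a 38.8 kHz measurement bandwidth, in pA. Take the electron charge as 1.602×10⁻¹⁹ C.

I_n = √(2qI·B)
2qI·B = 2 × 1.602×10⁻¹⁹ × 2.67×10⁻⁷ × 3.88×10⁴ = 3.32×10⁻²¹ A²
I_n = √(3.32×10⁻²¹) = 5.76×10⁻¹¹ A = 57.6 pA

57.6 pA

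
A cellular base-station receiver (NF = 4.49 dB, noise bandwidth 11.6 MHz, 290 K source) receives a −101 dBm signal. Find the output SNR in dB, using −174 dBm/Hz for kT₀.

Noise floor: N = −174 + 10 log₁₀(B) + NF
10 log₁₀(1.16×10⁷) = 70.64 dB
N = −174 + 70.64 + 4.49 = −98.87 dBm
SNR = P_sig − N = −101 − (−98.87) = −2.13 dB → −2.1 dB

−2.1 dB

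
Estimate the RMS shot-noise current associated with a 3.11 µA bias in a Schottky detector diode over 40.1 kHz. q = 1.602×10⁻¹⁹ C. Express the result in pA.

I_n = √(2qI·B)
2qI·B = 2 × 1.602×10⁻¹⁹ × 3.11×10⁻⁶ × 4.01×10⁴ = 4.00×10⁻²⁰ A²
I_n = √(4.00×10⁻²⁰) = 2.00×10⁻¹⁰ A = 200 pA

200 pA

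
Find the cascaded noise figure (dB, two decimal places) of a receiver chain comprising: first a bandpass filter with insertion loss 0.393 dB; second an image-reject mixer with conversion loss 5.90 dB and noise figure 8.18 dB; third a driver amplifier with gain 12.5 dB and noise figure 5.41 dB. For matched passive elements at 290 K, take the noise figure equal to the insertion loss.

Convert to linear (a loss of L dB is a gain of −L dB): F_i = 10^(NF_i/10), G_i = 10^(G_i,dB/10)
  Stage 1: F_1 = 10^(0.393/10) = 1.095, G_1 = 10^(−0.393/10) = 0.9135
  Stage 2: F_2 = 10^(8.18/10) = 6.577, G_2 = 10^(−5.90/10) = 0.2570
  Stage 3: F_3 = 10^(5.41/10) = 3.475, G_3 = 10^(12.5/10) = 17.78
Friis cascade:
  F = 1.095 + (6.577 − 1)/0.9135 + (3.475 − 1)/0.2348 = 17.74
NF = 10 log₁₀(17.74) = 12.49 dB

12.49 dB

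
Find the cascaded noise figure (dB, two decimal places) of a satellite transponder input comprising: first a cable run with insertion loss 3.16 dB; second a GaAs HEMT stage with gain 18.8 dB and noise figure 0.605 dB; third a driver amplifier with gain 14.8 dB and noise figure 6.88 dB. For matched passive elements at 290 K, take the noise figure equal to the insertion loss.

Convert to linear (a loss of L dB is a gain of −L dB): F_i = 10^(NF_i/10), G_i = 10^(G_i,dB/10)
  Stage 1: F_1 = 10^(3.16/10) = 2.070, G_1 = 10^(−3.16/10) = 0.4831
  Stage 2: F_2 = 10^(0.605/10) = 1.149, G_2 = 10^(18.8/10) = 75.86
  Stage 3: F_3 = 10^(6.88/10) = 4.875, G_3 = 10^(14.8/10) = 30.20
Friis cascade:
  F = 2.070 + (1.149 − 1)/0.4831 + (4.875 − 1)/36.64 = 2.485
NF = 10 log₁₀(2.485) = 3.95 dB

3.95 dB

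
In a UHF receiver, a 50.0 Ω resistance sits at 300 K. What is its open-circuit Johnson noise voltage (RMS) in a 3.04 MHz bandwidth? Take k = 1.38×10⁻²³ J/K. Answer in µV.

V_n = √(4kTRB)
4kTRB = 4 × 1.38×10⁻²³ × 300 × 5.00×10¹ × 3.04×10⁶ = 2.52×10⁻¹² V²
V_n = √(2.52×10⁻¹²) = 1.59×10⁻⁶ V = 1.59 µV

1.59 µV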